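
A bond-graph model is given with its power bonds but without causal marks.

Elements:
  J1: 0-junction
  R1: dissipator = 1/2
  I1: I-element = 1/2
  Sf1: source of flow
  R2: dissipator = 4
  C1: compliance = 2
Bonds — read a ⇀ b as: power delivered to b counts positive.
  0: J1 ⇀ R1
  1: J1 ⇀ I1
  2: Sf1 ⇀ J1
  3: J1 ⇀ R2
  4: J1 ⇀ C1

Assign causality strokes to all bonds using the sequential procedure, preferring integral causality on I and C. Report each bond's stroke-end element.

#2 stroke→Sf1  (Sf1 (Sf) sets flow on bond)
#1 stroke→I1  (I1 integral (f out))
#4 stroke→J1  (C1 integral (e out))
#0 stroke→R1  (J1: bond 4 brought effort, rest push out)
#3 stroke→R2  (0-jn J1 has e-setter on 4)

#0 stroke at R1
#1 stroke at I1
#2 stroke at Sf1
#3 stroke at R2
#4 stroke at J1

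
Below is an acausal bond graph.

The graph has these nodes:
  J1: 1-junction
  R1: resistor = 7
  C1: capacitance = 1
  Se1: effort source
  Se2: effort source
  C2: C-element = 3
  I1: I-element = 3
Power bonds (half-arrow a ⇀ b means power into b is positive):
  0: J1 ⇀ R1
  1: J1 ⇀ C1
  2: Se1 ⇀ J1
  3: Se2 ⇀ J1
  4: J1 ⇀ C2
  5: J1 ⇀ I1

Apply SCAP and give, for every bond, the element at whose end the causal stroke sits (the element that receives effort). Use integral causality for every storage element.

b0 stroke at J1
b1 stroke at J1
b2 stroke at J1
b3 stroke at J1
b4 stroke at J1
b5 stroke at I1

β2 →J1  (Se1: effort source, stroke at far end)
β3 →J1  (Se2 fixes effort; stroke away)
β1 →J1  (prefer integral on C1)
β4 →J1  (C2: C, integral causality)
β5 →I1  (I1 integral (f out))
β0 →J1  (J1 flow already set via bond 5)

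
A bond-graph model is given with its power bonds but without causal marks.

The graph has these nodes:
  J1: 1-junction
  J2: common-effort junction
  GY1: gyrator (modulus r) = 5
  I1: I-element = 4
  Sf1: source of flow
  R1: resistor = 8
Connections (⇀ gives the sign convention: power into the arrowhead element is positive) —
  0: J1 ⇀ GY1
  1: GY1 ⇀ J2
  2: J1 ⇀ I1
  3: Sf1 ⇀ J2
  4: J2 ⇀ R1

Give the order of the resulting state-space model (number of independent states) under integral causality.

1  (I1 all integral)

b3 stroke at Sf1  (source Sf1 imposes f)
b2 stroke at I1  (prefer integral on I1)
b0 stroke at J1  (common-f at J1 fixed by 2)
b1 stroke at J2  (through GY1, causality inverts; strokes same side of GY1)
b4 stroke at R1  (common-e at J2 fixed by 1)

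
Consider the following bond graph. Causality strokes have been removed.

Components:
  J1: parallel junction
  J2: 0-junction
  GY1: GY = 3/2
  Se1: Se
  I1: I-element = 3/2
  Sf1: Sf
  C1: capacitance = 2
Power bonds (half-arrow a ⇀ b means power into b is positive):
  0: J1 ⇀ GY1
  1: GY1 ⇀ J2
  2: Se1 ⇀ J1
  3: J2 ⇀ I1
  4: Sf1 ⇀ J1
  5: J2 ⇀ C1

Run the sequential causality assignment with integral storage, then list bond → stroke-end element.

b2 stroke→J1  (Se1 fixes effort; stroke away)
b4 stroke→Sf1  (Sf1: flow source, stroke at near end)
b0 stroke→GY1  (common-e at J1 fixed by 2)
b1 stroke→GY1  (GY GY1: same side as bond 0)
b3 stroke→I1  (I1 outputs flow p/I1)
b5 stroke→J2  (closing 0-jn rule on J2)

#0 stroke→GY1
#1 stroke→GY1
#2 stroke→J1
#3 stroke→I1
#4 stroke→Sf1
#5 stroke→J2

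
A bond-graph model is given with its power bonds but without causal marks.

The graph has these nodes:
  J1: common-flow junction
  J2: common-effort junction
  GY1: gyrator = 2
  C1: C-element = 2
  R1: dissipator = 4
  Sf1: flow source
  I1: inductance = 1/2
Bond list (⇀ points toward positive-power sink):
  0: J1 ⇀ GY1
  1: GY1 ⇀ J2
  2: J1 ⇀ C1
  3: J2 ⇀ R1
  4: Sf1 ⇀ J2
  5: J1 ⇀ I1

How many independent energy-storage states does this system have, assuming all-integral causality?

2  (C1, I1 all integral)

bond 4 stroke at Sf1  (Sf1: flow source, stroke at near end)
bond 2 stroke at J1  (C1: C, integral causality)
bond 5 stroke at I1  (prefer integral on I1)
bond 0 stroke at J1  (J1 flow already set via bond 5)
bond 1 stroke at J2  (GY1 both-in/both-out from 0)
bond 3 stroke at R1  (J2 effort already set via bond 1)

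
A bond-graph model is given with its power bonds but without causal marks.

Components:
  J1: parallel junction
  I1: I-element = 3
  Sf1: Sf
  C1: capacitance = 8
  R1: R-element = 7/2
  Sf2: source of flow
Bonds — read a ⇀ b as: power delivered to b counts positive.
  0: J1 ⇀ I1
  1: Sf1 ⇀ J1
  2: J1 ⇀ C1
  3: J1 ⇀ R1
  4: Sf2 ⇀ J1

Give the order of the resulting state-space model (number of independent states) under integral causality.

bond 1 →Sf1  (Sf1 (Sf) sets flow on bond)
bond 4 →Sf2  (Sf2 (Sf) sets flow on bond)
bond 0 →I1  (I1 outputs flow p/I1)
bond 2 →J1  (prefer integral on C1)
bond 3 →R1  (J1: bond 2 brought effort, rest push out)

2  (C1, I1 all integral)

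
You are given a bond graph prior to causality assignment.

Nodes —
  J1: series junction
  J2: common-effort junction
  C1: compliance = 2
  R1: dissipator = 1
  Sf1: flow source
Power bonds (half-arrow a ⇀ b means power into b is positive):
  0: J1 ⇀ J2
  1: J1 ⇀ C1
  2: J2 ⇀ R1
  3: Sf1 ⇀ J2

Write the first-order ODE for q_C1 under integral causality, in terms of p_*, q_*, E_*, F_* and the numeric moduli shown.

β3 |Sf1  (Sf1 fixes flow; stroke at Sf1)
β1 |J1  (C1: C, integral causality)
β0 |J2  (J1: last free bond brings flow in)
β2 |R1  (J2: bond 0 brought effort, rest push out)

dq_C1/dt = -F_Sf1 - q_C1/2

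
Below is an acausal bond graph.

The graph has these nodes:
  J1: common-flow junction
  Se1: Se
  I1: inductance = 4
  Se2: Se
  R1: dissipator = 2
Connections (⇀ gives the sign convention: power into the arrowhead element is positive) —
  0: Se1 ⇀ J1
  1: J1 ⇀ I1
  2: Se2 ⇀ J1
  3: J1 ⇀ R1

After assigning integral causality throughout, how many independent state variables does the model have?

1  (I1 all integral)

b0 stroke at J1  (Se1 (Se) sets effort on bond)
b2 stroke at J1  (Se2: effort source, stroke at far end)
b1 stroke at I1  (prefer integral on I1)
b3 stroke at J1  (J1: bond 1 brought flow, rest push out)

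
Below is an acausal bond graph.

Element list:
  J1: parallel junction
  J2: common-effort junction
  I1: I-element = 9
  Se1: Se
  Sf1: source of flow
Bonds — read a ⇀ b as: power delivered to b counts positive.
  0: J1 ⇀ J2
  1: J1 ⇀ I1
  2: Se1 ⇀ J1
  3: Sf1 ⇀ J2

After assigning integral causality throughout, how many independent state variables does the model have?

1  (I1 all integral)

#2 stroke at J1  (source Se1 imposes e)
#3 stroke at Sf1  (source Sf1 imposes f)
#0 stroke at J2  (0-jn J1 has e-setter on 2)
#1 stroke at I1  (J1: bond 2 brought effort, rest push out)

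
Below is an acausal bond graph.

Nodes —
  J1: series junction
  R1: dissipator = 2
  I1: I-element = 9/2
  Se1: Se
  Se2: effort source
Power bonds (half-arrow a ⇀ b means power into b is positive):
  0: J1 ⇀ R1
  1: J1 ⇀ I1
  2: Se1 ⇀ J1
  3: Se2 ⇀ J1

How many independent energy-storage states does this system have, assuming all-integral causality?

bond 2 |J1  (Se1 (Se) sets effort on bond)
bond 3 |J1  (source Se2 imposes e)
bond 1 |I1  (I1 integral (f out))
bond 0 |J1  (common-f at J1 fixed by 1)

1  (I1 all integral)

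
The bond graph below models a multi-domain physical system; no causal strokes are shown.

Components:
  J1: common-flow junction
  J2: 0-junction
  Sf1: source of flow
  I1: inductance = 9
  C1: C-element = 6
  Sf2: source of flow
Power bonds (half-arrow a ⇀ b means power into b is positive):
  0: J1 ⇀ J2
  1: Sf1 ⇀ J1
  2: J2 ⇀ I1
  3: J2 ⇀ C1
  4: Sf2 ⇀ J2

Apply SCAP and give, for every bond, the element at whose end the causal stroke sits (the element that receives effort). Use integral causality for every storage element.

b1 stroke at Sf1  (Sf1 fixes flow; stroke at Sf1)
b4 stroke at Sf2  (Sf2 fixes flow; stroke at Sf2)
b0 stroke at J1  (1-jn J1 has f-setter on 1)
b2 stroke at I1  (prefer integral on I1)
b3 stroke at J2  (only one effort-in slot at J2)

#0 →J1
#1 →Sf1
#2 →I1
#3 →J2
#4 →Sf2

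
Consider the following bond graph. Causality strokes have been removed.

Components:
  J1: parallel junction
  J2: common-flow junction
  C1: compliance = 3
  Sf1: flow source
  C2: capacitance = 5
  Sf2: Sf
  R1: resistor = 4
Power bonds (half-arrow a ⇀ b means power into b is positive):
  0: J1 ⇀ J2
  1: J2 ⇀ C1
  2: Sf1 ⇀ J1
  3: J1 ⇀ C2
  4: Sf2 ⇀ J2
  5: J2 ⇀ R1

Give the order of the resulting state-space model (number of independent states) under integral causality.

#2 |Sf1  (Sf1: flow source, stroke at near end)
#4 |Sf2  (source Sf2 imposes f)
#0 |J2  (J2 flow already set via bond 4)
#1 |J2  (J2 flow already set via bond 4)
#5 |J2  (common-f at J2 fixed by 4)
#3 |J1  (closing 0-jn rule on J1)

2  (C1, C2 all integral)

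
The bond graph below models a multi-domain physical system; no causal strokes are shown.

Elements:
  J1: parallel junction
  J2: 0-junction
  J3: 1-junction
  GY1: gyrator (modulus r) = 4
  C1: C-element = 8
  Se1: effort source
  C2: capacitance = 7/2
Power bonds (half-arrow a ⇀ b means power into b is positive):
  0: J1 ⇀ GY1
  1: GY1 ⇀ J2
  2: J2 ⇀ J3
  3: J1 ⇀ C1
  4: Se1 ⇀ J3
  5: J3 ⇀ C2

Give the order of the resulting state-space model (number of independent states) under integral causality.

2  (C1, C2 all integral)

b4 →J3  (source Se1 imposes e)
b3 →J1  (C1 outputs effort q/C1)
b0 →GY1  (J1 effort already set via bond 3)
b1 →GY1  (GY1 both-in/both-out from 0)
b2 →J2  (closing 0-jn rule on J2)
b5 →J3  (J3: bond 2 brought flow, rest push out)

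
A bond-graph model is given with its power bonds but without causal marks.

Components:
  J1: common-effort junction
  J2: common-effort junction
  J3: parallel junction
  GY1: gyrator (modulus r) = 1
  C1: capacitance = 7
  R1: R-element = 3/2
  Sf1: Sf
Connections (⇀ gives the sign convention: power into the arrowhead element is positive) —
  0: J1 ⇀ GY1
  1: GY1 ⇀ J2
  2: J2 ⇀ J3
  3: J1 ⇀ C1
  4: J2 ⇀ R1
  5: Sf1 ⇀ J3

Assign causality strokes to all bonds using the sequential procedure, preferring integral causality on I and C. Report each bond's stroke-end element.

bond 5 stroke at Sf1  (Sf1: flow source, stroke at near end)
bond 2 stroke at J3  (closing 0-jn rule on J3)
bond 3 stroke at J1  (C1 integral (e out))
bond 0 stroke at GY1  (0-jn J1 has e-setter on 3)
bond 1 stroke at GY1  (GY GY1: same side as bond 0)
bond 4 stroke at J2  (J2: last free bond brings effort in)

#0 →GY1
#1 →GY1
#2 →J3
#3 →J1
#4 →J2
#5 →Sf1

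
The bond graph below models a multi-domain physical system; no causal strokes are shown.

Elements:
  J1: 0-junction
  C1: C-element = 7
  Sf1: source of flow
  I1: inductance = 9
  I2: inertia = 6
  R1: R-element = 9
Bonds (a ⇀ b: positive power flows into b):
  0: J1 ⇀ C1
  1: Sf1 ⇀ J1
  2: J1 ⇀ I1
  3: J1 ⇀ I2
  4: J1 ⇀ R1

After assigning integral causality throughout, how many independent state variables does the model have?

3  (C1, I1, I2 all integral)

β1 stroke at Sf1  (Sf1: flow source, stroke at near end)
β0 stroke at J1  (C1 integral (e out))
β2 stroke at I1  (0-jn J1 has e-setter on 0)
β3 stroke at I2  (J1 effort already set via bond 0)
β4 stroke at R1  (0-jn J1 has e-setter on 0)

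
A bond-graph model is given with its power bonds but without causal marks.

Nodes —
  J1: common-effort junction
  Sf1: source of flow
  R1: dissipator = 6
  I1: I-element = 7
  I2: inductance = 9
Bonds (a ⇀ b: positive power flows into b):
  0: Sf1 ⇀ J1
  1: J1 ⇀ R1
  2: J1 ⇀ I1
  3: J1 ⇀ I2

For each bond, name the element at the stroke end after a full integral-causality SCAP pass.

β0 stroke at Sf1  (Sf1 fixes flow; stroke at Sf1)
β2 stroke at I1  (I1 integral (f out))
β3 stroke at I2  (I2: I, integral causality)
β1 stroke at J1  (only one effort-in slot at J1)

β0 stroke→Sf1
β1 stroke→J1
β2 stroke→I1
β3 stroke→I2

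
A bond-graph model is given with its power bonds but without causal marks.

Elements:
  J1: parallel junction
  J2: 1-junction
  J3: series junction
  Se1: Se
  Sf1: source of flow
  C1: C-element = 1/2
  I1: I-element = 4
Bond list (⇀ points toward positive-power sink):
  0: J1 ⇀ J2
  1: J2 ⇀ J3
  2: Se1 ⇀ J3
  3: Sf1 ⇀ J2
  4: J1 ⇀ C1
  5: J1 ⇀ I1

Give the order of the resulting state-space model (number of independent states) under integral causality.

2  (C1, I1 all integral)

β2 stroke→J3  (source Se1 imposes e)
β3 stroke→Sf1  (Sf1 fixes flow; stroke at Sf1)
β0 stroke→J2  (common-f at J2 fixed by 3)
β1 stroke→J2  (1-jn J2 has f-setter on 3)
β4 stroke→J1  (prefer integral on C1)
β5 stroke→I1  (J1 effort already set via bond 4)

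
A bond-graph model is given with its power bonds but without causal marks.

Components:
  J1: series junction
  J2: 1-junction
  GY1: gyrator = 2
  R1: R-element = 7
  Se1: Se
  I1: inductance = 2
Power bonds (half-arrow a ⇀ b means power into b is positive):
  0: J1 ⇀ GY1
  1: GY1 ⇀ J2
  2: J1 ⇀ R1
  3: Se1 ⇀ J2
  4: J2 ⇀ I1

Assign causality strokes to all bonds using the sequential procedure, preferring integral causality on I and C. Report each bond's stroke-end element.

β3 |J2  (Se1: effort source, stroke at far end)
β4 |I1  (I1 outputs flow p/I1)
β1 |J2  (J2: bond 4 brought flow, rest push out)
β0 |J1  (GY1 both-in/both-out from 1)
β2 |R1  (J1: last free bond brings flow in)

#0 stroke at J1
#1 stroke at J2
#2 stroke at R1
#3 stroke at J2
#4 stroke at I1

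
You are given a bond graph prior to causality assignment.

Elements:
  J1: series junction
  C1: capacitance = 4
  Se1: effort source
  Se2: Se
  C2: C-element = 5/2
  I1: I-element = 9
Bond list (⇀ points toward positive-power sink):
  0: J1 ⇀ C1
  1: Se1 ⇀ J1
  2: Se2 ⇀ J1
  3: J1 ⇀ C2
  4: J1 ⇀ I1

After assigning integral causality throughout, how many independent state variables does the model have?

β1 stroke at J1  (Se1 fixes effort; stroke away)
β2 stroke at J1  (source Se2 imposes e)
β0 stroke at J1  (C1 outputs effort q/C1)
β3 stroke at J1  (C2: C, integral causality)
β4 stroke at I1  (J1 needs exactly one f-in)

3  (C1, C2, I1 all integral)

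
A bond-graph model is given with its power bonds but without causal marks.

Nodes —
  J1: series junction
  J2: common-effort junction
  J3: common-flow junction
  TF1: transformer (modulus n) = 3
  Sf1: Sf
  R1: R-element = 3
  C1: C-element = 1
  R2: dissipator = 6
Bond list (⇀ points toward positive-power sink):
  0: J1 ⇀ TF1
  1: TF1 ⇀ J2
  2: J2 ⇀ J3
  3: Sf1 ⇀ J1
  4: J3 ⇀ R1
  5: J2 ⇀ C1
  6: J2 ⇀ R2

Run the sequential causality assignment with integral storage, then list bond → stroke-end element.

bond 0 |J1
bond 1 |TF1
bond 2 |J3
bond 3 |Sf1
bond 4 |R1
bond 5 |J2
bond 6 |R2

β3 →Sf1  (source Sf1 imposes f)
β0 →J1  (J1: bond 3 brought flow, rest push out)
β1 →TF1  (TF1 one-in-one-out from 0)
β5 →J2  (C1 outputs effort q/C1)
β2 →J3  (J2 effort already set via bond 5)
β6 →R2  (common-e at J2 fixed by 5)
β4 →R1  (J3: last free bond brings flow in)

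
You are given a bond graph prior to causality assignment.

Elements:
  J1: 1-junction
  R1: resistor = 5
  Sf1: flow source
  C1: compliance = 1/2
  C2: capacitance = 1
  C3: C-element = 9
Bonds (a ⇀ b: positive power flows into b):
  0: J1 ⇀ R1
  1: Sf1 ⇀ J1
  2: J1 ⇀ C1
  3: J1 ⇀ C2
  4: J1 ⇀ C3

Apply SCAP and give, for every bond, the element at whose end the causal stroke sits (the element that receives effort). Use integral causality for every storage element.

β1 |Sf1  (source Sf1 imposes f)
β0 |J1  (common-f at J1 fixed by 1)
β2 |J1  (1-jn J1 has f-setter on 1)
β3 |J1  (1-jn J1 has f-setter on 1)
β4 |J1  (J1 flow already set via bond 1)

#0 |J1
#1 |Sf1
#2 |J1
#3 |J1
#4 |J1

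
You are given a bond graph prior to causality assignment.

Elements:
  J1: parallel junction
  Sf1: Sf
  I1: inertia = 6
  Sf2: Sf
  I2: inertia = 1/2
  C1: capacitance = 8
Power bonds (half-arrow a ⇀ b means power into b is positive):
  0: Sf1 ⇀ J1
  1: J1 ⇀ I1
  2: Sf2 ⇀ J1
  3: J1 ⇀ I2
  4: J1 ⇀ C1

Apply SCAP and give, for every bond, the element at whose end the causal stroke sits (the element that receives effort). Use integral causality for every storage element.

b0 stroke→Sf1
b1 stroke→I1
b2 stroke→Sf2
b3 stroke→I2
b4 stroke→J1

b0 stroke→Sf1  (source Sf1 imposes f)
b2 stroke→Sf2  (Sf2 (Sf) sets flow on bond)
b1 stroke→I1  (prefer integral on I1)
b3 stroke→I2  (I2 outputs flow p/I2)
b4 stroke→J1  (J1 needs exactly one e-in)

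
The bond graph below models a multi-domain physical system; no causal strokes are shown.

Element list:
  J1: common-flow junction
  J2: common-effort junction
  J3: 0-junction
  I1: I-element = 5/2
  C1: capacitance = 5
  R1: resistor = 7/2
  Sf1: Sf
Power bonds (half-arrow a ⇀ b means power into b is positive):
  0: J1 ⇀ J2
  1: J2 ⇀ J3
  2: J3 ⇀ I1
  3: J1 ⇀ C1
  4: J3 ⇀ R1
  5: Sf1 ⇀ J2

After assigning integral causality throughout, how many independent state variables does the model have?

β5 |Sf1  (Sf1 fixes flow; stroke at Sf1)
β2 |I1  (prefer integral on I1)
β3 |J1  (C1 integral (e out))
β0 |J2  (J1: last free bond brings flow in)
β1 |J3  (J2 effort already set via bond 0)
β4 |R1  (0-jn J3 has e-setter on 1)

2  (C1, I1 all integral)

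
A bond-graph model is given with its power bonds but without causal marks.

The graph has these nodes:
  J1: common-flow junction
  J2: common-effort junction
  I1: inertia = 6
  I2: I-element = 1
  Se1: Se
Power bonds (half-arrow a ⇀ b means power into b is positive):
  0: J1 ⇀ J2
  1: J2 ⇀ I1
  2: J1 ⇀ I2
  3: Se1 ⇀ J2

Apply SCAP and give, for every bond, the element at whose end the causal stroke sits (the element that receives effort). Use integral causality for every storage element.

#0 →J1
#1 →I1
#2 →I2
#3 →J2

b3 →J2  (Se1: effort source, stroke at far end)
b0 →J1  (J2: bond 3 brought effort, rest push out)
b1 →I1  (0-jn J2 has e-setter on 3)
b2 →I2  (only one flow-in slot at J1)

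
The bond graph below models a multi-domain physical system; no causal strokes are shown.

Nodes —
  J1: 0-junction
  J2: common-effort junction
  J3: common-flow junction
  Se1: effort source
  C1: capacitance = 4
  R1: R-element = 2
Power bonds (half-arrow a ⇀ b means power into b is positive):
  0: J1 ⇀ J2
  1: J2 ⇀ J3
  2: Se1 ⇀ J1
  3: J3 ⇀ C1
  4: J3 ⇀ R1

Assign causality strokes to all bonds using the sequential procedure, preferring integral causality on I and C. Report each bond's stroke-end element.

#0 stroke→J2
#1 stroke→J3
#2 stroke→J1
#3 stroke→J3
#4 stroke→R1

β2 |J1  (Se1: effort source, stroke at far end)
β0 |J2  (0-jn J1 has e-setter on 2)
β1 |J3  (common-e at J2 fixed by 0)
β3 |J3  (prefer integral on C1)
β4 |R1  (closing 1-jn rule on J3)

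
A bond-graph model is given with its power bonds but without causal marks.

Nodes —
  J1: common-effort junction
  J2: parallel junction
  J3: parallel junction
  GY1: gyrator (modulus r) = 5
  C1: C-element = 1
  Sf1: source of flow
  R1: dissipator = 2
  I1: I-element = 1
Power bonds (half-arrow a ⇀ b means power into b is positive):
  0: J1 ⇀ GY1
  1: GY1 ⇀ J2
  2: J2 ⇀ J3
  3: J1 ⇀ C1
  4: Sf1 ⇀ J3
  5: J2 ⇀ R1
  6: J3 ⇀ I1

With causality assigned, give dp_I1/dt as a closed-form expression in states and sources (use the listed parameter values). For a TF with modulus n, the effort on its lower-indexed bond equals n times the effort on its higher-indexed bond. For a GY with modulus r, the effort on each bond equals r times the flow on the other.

bond 4 stroke at Sf1  (source Sf1 imposes f)
bond 3 stroke at J1  (C1 integral (e out))
bond 0 stroke at GY1  (J1: bond 3 brought effort, rest push out)
bond 1 stroke at GY1  (GY GY1: same side as bond 0)
bond 6 stroke at I1  (I1: I, integral causality)
bond 2 stroke at J3  (J3 needs exactly one e-in)
bond 5 stroke at J2  (J2: last free bond brings effort in)

dp_I1/dt = 2*F_Sf1 - 2*p_I1 + 2*q_C1/5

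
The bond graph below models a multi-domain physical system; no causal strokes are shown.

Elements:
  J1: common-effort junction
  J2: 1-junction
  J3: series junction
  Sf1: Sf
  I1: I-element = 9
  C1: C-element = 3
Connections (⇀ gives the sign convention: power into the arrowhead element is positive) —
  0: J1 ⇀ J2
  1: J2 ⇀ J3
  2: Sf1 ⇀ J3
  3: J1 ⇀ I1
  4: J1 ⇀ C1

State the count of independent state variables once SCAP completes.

bond 2 stroke→Sf1  (Sf1 fixes flow; stroke at Sf1)
bond 1 stroke→J3  (common-f at J3 fixed by 2)
bond 0 stroke→J2  (common-f at J2 fixed by 1)
bond 3 stroke→I1  (prefer integral on I1)
bond 4 stroke→J1  (closing 0-jn rule on J1)

2  (C1, I1 all integral)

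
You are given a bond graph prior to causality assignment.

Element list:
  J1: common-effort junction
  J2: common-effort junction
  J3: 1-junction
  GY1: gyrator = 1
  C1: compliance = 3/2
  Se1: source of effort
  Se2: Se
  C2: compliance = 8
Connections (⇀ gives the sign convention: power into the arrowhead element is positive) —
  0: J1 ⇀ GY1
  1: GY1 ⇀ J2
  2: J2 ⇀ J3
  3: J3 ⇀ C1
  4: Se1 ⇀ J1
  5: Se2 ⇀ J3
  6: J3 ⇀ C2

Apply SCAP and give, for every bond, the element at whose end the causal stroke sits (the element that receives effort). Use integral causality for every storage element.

#4 |J1  (source Se1 imposes e)
#5 |J3  (source Se2 imposes e)
#0 |GY1  (0-jn J1 has e-setter on 4)
#1 |GY1  (GY1: gyrator matches bond 0)
#2 |J2  (only one effort-in slot at J2)
#3 |J3  (1-jn J3 has f-setter on 2)
#6 |J3  (J3 flow already set via bond 2)

β0 →GY1
β1 →GY1
β2 →J2
β3 →J3
β4 →J1
β5 →J3
β6 →J3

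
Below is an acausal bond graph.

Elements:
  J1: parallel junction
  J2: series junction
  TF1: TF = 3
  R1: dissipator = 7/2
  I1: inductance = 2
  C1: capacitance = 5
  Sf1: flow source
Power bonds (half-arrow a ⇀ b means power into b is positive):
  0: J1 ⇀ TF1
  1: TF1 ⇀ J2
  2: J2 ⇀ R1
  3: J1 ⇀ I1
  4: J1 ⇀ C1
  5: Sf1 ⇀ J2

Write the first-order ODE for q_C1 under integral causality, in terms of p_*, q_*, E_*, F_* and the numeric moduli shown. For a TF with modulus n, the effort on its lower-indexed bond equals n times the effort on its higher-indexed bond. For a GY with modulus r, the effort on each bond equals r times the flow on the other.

β5 →Sf1  (Sf1: flow source, stroke at near end)
β1 →J2  (J2: bond 5 brought flow, rest push out)
β2 →J2  (common-f at J2 fixed by 5)
β0 →TF1  (through TF1, causality passes straight; one stroke at TF1)
β3 →I1  (I1 outputs flow p/I1)
β4 →J1  (J1: last free bond brings effort in)

dq_C1/dt = -F_Sf1/3 - p_I1/2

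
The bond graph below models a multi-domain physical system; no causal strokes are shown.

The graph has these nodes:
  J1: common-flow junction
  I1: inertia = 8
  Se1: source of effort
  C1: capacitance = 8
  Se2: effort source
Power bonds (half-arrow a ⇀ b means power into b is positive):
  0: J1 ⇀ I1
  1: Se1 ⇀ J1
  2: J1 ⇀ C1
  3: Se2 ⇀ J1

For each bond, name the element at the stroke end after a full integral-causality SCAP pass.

b0 |I1
b1 |J1
b2 |J1
b3 |J1

β1 |J1  (Se1: effort source, stroke at far end)
β3 |J1  (Se2: effort source, stroke at far end)
β0 |I1  (I1 integral (f out))
β2 |J1  (J1: bond 0 brought flow, rest push out)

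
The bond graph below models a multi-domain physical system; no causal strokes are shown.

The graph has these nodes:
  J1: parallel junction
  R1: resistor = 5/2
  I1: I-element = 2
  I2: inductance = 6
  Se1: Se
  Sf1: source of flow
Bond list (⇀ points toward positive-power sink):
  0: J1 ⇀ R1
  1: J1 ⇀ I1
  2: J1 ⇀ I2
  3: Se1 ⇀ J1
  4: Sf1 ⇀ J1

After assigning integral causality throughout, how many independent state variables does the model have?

2  (I1, I2 all integral)

#3 stroke→J1  (source Se1 imposes e)
#4 stroke→Sf1  (Sf1 fixes flow; stroke at Sf1)
#0 stroke→R1  (J1: bond 3 brought effort, rest push out)
#1 stroke→I1  (common-e at J1 fixed by 3)
#2 stroke→I2  (0-jn J1 has e-setter on 3)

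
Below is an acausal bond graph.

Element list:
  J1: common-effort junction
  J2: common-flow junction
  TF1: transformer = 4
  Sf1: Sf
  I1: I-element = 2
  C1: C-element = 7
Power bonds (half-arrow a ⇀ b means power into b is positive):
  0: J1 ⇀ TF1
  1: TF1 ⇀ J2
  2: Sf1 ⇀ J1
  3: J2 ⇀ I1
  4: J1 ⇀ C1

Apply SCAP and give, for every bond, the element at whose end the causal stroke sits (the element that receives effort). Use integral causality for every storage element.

β0 stroke at TF1
β1 stroke at J2
β2 stroke at Sf1
β3 stroke at I1
β4 stroke at J1

b2 →Sf1  (source Sf1 imposes f)
b3 →I1  (I1 integral (f out))
b1 →J2  (common-f at J2 fixed by 3)
b0 →TF1  (TF TF1: opposite of bond 1)
b4 →J1  (only one effort-in slot at J1)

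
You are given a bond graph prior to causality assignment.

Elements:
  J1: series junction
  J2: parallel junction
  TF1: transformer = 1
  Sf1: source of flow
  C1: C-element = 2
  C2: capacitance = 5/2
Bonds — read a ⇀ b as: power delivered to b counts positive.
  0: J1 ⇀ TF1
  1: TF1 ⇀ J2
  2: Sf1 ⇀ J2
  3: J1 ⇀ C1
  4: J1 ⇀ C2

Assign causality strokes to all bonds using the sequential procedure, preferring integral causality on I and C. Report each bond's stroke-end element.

b2 →Sf1  (source Sf1 imposes f)
b1 →J2  (J2: last free bond brings effort in)
b0 →TF1  (TF1 one-in-one-out from 1)
b3 →J1  (common-f at J1 fixed by 0)
b4 →J1  (J1 flow already set via bond 0)

bond 0 stroke at TF1
bond 1 stroke at J2
bond 2 stroke at Sf1
bond 3 stroke at J1
bond 4 stroke at J1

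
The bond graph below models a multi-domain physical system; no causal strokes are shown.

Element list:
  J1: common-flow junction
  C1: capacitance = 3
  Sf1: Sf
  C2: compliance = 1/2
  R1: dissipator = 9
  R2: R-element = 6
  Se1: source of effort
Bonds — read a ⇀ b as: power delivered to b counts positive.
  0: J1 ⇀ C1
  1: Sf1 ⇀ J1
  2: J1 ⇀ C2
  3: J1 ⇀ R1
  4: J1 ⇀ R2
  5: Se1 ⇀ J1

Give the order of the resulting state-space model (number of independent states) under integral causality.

bond 1 →Sf1  (Sf1: flow source, stroke at near end)
bond 5 →J1  (Se1 (Se) sets effort on bond)
bond 0 →J1  (J1 flow already set via bond 1)
bond 2 →J1  (J1: bond 1 brought flow, rest push out)
bond 3 →J1  (J1 flow already set via bond 1)
bond 4 →J1  (1-jn J1 has f-setter on 1)

2  (C1, C2 all integral)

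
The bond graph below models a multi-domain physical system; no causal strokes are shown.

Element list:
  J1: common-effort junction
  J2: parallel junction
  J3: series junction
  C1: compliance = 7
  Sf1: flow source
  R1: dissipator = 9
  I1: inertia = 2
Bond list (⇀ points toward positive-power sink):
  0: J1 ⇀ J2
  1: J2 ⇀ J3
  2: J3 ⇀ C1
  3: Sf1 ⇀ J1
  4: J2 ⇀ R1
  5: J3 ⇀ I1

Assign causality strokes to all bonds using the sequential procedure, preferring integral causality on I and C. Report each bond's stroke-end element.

b3 stroke at Sf1  (Sf1 fixes flow; stroke at Sf1)
b0 stroke at J1  (only one effort-in slot at J1)
b2 stroke at J3  (C1 outputs effort q/C1)
b5 stroke at I1  (I1 integral (f out))
b1 stroke at J3  (common-f at J3 fixed by 5)
b4 stroke at J2  (closing 0-jn rule on J2)

b0 →J1
b1 →J3
b2 →J3
b3 →Sf1
b4 →J2
b5 →I1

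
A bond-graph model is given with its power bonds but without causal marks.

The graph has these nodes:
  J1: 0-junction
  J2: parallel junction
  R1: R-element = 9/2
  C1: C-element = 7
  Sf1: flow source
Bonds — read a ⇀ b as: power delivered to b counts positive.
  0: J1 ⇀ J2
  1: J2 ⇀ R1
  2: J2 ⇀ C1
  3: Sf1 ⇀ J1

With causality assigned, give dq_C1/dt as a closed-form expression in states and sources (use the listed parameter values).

b3 |Sf1  (Sf1 (Sf) sets flow on bond)
b0 |J1  (J1: last free bond brings effort in)
b2 |J2  (C1 integral (e out))
b1 |R1  (J2: bond 2 brought effort, rest push out)

dq_C1/dt = F_Sf1 - 2*q_C1/63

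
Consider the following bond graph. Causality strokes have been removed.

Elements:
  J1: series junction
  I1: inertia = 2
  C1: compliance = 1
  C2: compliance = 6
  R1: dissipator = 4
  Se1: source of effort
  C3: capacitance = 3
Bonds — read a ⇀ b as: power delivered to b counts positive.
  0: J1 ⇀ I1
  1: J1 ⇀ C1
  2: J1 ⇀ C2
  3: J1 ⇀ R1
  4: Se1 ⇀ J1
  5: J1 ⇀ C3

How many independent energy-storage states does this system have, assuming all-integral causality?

β4 →J1  (source Se1 imposes e)
β0 →I1  (I1 integral (f out))
β1 →J1  (J1: bond 0 brought flow, rest push out)
β2 →J1  (1-jn J1 has f-setter on 0)
β3 →J1  (J1: bond 0 brought flow, rest push out)
β5 →J1  (J1 flow already set via bond 0)

4  (C1, C2, C3, I1 all integral)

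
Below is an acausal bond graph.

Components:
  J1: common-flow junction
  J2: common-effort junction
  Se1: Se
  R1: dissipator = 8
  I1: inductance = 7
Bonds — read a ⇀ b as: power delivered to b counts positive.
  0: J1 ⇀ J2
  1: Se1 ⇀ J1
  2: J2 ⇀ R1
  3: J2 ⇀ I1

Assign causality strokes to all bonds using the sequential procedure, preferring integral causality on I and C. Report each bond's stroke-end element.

β0 stroke→J2
β1 stroke→J1
β2 stroke→R1
β3 stroke→I1

bond 1 →J1  (Se1 (Se) sets effort on bond)
bond 0 →J2  (J1: last free bond brings flow in)
bond 2 →R1  (common-e at J2 fixed by 0)
bond 3 →I1  (0-jn J2 has e-setter on 0)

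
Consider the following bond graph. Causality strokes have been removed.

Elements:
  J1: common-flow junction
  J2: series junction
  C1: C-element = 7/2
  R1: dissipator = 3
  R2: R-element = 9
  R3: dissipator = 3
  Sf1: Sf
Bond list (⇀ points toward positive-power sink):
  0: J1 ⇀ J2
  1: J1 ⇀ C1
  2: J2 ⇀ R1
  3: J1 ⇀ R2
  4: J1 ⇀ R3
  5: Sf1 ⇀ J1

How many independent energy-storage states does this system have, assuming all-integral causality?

1  (C1 all integral)

β5 stroke→Sf1  (Sf1 fixes flow; stroke at Sf1)
β0 stroke→J1  (1-jn J1 has f-setter on 5)
β1 stroke→J1  (1-jn J1 has f-setter on 5)
β3 stroke→J1  (1-jn J1 has f-setter on 5)
β4 stroke→J1  (1-jn J1 has f-setter on 5)
β2 stroke→J2  (1-jn J2 has f-setter on 0)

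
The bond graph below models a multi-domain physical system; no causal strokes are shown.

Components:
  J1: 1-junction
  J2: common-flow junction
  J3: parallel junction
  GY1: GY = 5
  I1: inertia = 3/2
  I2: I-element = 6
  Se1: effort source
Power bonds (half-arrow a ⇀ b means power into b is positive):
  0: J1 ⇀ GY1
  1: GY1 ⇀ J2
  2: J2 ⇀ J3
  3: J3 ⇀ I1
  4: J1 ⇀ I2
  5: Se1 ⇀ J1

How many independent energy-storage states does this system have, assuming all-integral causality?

2  (I1, I2 all integral)

b5 stroke at J1  (Se1 (Se) sets effort on bond)
b3 stroke at I1  (prefer integral on I1)
b2 stroke at J3  (J3 needs exactly one e-in)
b1 stroke at J2  (J2 flow already set via bond 2)
b0 stroke at J1  (GY GY1: same side as bond 1)
b4 stroke at I2  (only one flow-in slot at J1)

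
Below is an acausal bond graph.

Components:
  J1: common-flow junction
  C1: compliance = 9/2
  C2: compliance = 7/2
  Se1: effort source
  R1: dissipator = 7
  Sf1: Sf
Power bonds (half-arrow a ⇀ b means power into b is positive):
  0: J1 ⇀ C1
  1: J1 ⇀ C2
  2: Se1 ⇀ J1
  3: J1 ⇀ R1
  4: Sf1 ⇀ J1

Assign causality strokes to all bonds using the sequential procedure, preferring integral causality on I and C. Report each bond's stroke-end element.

#0 stroke→J1
#1 stroke→J1
#2 stroke→J1
#3 stroke→J1
#4 stroke→Sf1

bond 2 stroke at J1  (Se1: effort source, stroke at far end)
bond 4 stroke at Sf1  (source Sf1 imposes f)
bond 0 stroke at J1  (common-f at J1 fixed by 4)
bond 1 stroke at J1  (common-f at J1 fixed by 4)
bond 3 stroke at J1  (J1: bond 4 brought flow, rest push out)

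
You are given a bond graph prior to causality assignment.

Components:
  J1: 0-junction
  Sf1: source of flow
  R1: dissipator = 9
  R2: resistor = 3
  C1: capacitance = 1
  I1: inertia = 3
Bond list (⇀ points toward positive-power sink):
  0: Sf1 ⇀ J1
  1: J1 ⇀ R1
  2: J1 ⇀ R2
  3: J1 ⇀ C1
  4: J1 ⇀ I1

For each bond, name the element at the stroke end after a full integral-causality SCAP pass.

#0 stroke at Sf1
#1 stroke at R1
#2 stroke at R2
#3 stroke at J1
#4 stroke at I1

bond 0 stroke at Sf1  (Sf1 (Sf) sets flow on bond)
bond 3 stroke at J1  (C1: C, integral causality)
bond 1 stroke at R1  (J1 effort already set via bond 3)
bond 2 stroke at R2  (common-e at J1 fixed by 3)
bond 4 stroke at I1  (J1: bond 3 brought effort, rest push out)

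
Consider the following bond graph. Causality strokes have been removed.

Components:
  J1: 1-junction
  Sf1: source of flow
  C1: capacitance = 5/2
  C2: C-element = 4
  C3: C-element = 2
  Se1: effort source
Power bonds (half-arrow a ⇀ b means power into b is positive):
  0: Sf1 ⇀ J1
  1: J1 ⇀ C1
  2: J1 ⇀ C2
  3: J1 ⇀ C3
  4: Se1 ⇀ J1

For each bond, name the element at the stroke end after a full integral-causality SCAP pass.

#0 stroke at Sf1  (source Sf1 imposes f)
#4 stroke at J1  (source Se1 imposes e)
#1 stroke at J1  (common-f at J1 fixed by 0)
#2 stroke at J1  (J1 flow already set via bond 0)
#3 stroke at J1  (J1: bond 0 brought flow, rest push out)

β0 →Sf1
β1 →J1
β2 →J1
β3 →J1
β4 →J1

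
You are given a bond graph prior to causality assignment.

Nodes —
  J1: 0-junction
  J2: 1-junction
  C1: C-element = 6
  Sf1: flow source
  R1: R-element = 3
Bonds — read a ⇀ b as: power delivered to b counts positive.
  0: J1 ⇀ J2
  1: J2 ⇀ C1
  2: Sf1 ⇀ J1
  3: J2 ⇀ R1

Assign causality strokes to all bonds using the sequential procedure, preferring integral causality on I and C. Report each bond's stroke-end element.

bond 0 →J1
bond 1 →J2
bond 2 →Sf1
bond 3 →J2

#2 stroke→Sf1  (Sf1 (Sf) sets flow on bond)
#0 stroke→J1  (only one effort-in slot at J1)
#1 stroke→J2  (J2: bond 0 brought flow, rest push out)
#3 stroke→J2  (J2 flow already set via bond 0)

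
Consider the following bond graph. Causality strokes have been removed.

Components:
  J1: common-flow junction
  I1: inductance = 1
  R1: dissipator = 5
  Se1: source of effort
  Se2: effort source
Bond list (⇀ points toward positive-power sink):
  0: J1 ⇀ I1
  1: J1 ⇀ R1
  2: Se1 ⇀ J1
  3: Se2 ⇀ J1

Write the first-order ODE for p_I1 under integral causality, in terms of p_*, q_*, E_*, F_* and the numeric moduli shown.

b2 stroke→J1  (source Se1 imposes e)
b3 stroke→J1  (Se2 (Se) sets effort on bond)
b0 stroke→I1  (prefer integral on I1)
b1 stroke→J1  (common-f at J1 fixed by 0)

dp_I1/dt = E_Se1 + E_Se2 - 5*p_I1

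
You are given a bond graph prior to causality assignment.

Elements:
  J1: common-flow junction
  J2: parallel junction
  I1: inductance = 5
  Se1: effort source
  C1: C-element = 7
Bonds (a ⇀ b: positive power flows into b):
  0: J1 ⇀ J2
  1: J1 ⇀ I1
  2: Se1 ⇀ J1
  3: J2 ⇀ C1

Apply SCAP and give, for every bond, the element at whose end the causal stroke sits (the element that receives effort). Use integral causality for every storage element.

bond 2 stroke→J1  (Se1 fixes effort; stroke away)
bond 1 stroke→I1  (I1: I, integral causality)
bond 0 stroke→J1  (J1 flow already set via bond 1)
bond 3 stroke→J2  (only one effort-in slot at J2)

#0 |J1
#1 |I1
#2 |J1
#3 |J2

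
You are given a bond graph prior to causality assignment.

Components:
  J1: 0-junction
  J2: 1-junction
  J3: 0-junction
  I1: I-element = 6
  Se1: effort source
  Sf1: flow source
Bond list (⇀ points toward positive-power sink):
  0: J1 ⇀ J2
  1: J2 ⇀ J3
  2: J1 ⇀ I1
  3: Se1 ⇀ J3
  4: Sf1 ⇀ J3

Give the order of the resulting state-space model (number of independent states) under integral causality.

1  (I1 all integral)

#3 stroke at J3  (source Se1 imposes e)
#4 stroke at Sf1  (Sf1: flow source, stroke at near end)
#1 stroke at J2  (common-e at J3 fixed by 3)
#0 stroke at J1  (J2: last free bond brings flow in)
#2 stroke at I1  (0-jn J1 has e-setter on 0)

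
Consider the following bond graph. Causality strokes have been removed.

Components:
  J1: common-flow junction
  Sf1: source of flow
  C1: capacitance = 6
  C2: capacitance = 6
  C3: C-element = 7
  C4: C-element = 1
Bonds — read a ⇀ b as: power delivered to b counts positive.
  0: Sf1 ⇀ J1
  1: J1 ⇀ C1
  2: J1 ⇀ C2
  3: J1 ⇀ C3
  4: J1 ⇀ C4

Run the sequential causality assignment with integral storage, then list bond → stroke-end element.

#0 stroke→Sf1
#1 stroke→J1
#2 stroke→J1
#3 stroke→J1
#4 stroke→J1

#0 →Sf1  (Sf1 fixes flow; stroke at Sf1)
#1 →J1  (common-f at J1 fixed by 0)
#2 →J1  (1-jn J1 has f-setter on 0)
#3 →J1  (1-jn J1 has f-setter on 0)
#4 →J1  (common-f at J1 fixed by 0)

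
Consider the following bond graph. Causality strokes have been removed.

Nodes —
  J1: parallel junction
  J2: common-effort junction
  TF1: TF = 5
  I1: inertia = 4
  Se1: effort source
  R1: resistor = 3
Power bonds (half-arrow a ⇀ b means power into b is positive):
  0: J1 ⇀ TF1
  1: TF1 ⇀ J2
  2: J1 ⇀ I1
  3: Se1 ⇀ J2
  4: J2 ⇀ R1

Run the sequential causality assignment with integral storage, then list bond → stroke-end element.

#0 stroke→J1
#1 stroke→TF1
#2 stroke→I1
#3 stroke→J2
#4 stroke→R1

bond 3 stroke→J2  (Se1 fixes effort; stroke away)
bond 1 stroke→TF1  (common-e at J2 fixed by 3)
bond 4 stroke→R1  (0-jn J2 has e-setter on 3)
bond 0 stroke→J1  (TF TF1: opposite of bond 1)
bond 2 stroke→I1  (0-jn J1 has e-setter on 0)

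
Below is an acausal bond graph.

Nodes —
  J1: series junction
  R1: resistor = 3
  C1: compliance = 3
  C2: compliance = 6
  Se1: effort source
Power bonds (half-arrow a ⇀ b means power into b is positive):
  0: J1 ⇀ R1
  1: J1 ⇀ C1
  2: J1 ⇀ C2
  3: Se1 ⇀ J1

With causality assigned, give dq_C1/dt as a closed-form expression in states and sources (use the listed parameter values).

#3 |J1  (Se1 (Se) sets effort on bond)
#1 |J1  (C1 outputs effort q/C1)
#2 |J1  (prefer integral on C2)
#0 |R1  (only one flow-in slot at J1)

dq_C1/dt = E_Se1/3 - q_C1/9 - q_C2/18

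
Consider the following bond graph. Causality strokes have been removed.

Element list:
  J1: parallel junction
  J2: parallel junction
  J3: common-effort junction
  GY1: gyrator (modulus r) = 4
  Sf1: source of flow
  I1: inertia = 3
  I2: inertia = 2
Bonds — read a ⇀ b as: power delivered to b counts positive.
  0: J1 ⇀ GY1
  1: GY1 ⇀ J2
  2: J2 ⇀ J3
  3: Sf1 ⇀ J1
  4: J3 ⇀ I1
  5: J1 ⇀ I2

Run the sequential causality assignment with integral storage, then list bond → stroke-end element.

b0 →J1
b1 →J2
b2 →J3
b3 →Sf1
b4 →I1
b5 →I2

#3 |Sf1  (Sf1 fixes flow; stroke at Sf1)
#4 |I1  (I1: I, integral causality)
#2 |J3  (J3: last free bond brings effort in)
#1 |J2  (J2: last free bond brings effort in)
#0 |J1  (through GY1, causality inverts; strokes same side of GY1)
#5 |I2  (0-jn J1 has e-setter on 0)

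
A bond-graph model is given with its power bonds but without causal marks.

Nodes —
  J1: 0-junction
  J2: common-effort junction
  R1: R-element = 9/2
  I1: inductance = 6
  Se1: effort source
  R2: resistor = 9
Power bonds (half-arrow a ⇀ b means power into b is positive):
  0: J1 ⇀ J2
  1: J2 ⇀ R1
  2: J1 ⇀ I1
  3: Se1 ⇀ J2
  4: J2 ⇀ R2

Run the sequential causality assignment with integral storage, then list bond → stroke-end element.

bond 0 |J1
bond 1 |R1
bond 2 |I1
bond 3 |J2
bond 4 |R2

b3 →J2  (Se1 fixes effort; stroke away)
b0 →J1  (common-e at J2 fixed by 3)
b1 →R1  (0-jn J2 has e-setter on 3)
b4 →R2  (0-jn J2 has e-setter on 3)
b2 →I1  (J1 effort already set via bond 0)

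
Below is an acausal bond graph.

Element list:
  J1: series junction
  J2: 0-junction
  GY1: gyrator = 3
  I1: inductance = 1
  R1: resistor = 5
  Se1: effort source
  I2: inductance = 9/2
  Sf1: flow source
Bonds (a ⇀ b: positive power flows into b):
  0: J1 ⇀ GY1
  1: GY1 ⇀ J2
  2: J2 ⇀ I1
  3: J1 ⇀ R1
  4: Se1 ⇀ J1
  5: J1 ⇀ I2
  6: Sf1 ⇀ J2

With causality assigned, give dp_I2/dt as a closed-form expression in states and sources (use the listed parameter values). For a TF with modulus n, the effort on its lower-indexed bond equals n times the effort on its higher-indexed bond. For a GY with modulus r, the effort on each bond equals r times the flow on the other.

#4 stroke at J1  (Se1 (Se) sets effort on bond)
#6 stroke at Sf1  (Sf1 (Sf) sets flow on bond)
#2 stroke at I1  (I1: I, integral causality)
#1 stroke at J2  (J2 needs exactly one e-in)
#0 stroke at J1  (GY1: gyrator matches bond 1)
#5 stroke at I2  (I2 integral (f out))
#3 stroke at J1  (1-jn J1 has f-setter on 5)

dp_I2/dt = E_Se1 + 3*F_Sf1 - 3*p_I1 - 10*p_I2/9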